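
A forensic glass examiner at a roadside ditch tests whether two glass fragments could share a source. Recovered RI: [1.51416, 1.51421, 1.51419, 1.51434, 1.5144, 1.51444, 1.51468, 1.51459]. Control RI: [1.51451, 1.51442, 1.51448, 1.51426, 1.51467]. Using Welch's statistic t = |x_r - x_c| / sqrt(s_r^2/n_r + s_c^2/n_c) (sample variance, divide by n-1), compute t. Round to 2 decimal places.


Welch's t-criterion for glass RI comparison:
Recovered mean = sum / n_r = 12.11501 / 8 = 1.5143762
Control mean = sum / n_c = 7.57234 / 5 = 1.514468
Recovered sample variance s_r^2 = 3.61411e-08
Control sample variance s_c^2 = 2.207e-08
Welch SE (unpooled) = sqrt(s_r^2/n_r + s_c^2/n_c) = sqrt(4.51763e-09 + 4.414e-09) = sqrt(8.93163e-09) = 9.45073e-05
|mean_r - mean_c| = 9.175e-05
t = 9.175e-05 / 9.45073e-05 = 0.97

0.97


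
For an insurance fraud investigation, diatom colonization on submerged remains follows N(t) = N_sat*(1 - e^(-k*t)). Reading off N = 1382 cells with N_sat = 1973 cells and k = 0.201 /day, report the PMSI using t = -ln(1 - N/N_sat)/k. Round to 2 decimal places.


PMSI from diatom colonization curve:
N / N_sat = 1382 / 1973 = 0.700456
1 - N/N_sat = 0.299544
ln(1 - N/N_sat) = -1.205494
t = -ln(1 - N/N_sat) / k = -(-1.205494) / 0.201 = 6.00 days

6.00


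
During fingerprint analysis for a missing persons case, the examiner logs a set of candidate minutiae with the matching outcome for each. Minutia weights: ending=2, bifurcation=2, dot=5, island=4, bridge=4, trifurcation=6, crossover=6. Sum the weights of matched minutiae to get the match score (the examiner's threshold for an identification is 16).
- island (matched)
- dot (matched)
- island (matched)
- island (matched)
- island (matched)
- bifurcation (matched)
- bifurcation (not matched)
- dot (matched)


Weighted minutiae match score:
  island: matched, +4 (running total 4)
  dot: matched, +5 (running total 9)
  island: matched, +4 (running total 13)
  island: matched, +4 (running total 17)
  island: matched, +4 (running total 21)
  bifurcation: matched, +2 (running total 23)
  bifurcation: not matched, +0
  dot: matched, +5 (running total 28)
Total score = 28
Threshold = 16; verdict = identification

28


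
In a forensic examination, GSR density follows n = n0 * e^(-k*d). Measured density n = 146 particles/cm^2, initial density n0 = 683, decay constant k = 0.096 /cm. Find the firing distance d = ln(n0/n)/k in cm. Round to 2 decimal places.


GSR distance calculation:
n0/n = 683 / 146 = 4.678082
ln(n0/n) = 1.542888
d = 1.542888 / 0.096 = 16.07 cm

16.07


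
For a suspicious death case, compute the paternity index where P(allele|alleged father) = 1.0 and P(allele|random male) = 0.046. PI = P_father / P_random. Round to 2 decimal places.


Paternity Index calculation:
PI = P(allele|father) / P(allele|random)
PI = 1.0 / 0.046
PI = 21.74

21.74


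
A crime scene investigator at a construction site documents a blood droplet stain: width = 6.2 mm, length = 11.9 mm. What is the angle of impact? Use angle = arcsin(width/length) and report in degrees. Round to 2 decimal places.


Blood spatter impact angle calculation:
width / length = 6.2 / 11.9 = 0.521008
angle = arcsin(0.521008)
angle = 31.40 degrees

31.40


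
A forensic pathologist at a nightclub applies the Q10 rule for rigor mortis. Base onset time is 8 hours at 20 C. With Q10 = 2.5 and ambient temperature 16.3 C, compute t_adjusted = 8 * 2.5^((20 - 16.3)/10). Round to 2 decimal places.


Rigor mortis time adjustment:
Exponent = (T_ref - T_actual) / 10 = (20 - 16.3) / 10 = 0.37
Q10 factor = 2.5^0.37 = 1.40358
t_adjusted = 8 * 1.40358 = 11.23 hours

11.23


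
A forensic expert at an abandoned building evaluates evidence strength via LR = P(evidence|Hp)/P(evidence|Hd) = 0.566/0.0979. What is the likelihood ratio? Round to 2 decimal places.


Likelihood ratio calculation:
LR = P(E|Hp) / P(E|Hd)
LR = 0.566 / 0.0979
LR = 5.78

5.78


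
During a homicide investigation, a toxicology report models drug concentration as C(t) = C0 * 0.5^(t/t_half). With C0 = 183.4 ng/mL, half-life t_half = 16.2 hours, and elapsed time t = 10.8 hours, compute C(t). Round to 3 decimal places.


Drug concentration decay:
Number of half-lives = t / t_half = 10.8 / 16.2 = 0.666667
Decay factor = 0.5^0.666667 = 0.62996038
C(t) = 183.4 * 0.62996038 = 115.535 ng/mL

115.535


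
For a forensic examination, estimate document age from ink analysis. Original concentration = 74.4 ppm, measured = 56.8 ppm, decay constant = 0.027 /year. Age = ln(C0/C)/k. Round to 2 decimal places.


Document age estimation:
C0/C = 74.4 / 56.8 = 1.309859
ln(C0/C) = 0.269919
t = 0.269919 / 0.027 = 10.00 years

10.00


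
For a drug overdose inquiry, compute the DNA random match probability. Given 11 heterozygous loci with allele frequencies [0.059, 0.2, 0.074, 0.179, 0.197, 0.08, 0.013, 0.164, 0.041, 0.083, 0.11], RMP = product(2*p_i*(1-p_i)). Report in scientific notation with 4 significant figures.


Computing RMP for 11 loci:
Locus 1: 2 * 0.059 * 0.941 = 0.111038
Locus 2: 2 * 0.2 * 0.8 = 0.32
Locus 3: 2 * 0.074 * 0.926 = 0.137048
Locus 4: 2 * 0.179 * 0.821 = 0.293918
Locus 5: 2 * 0.197 * 0.803 = 0.316382
Locus 6: 2 * 0.08 * 0.92 = 0.1472
Locus 7: 2 * 0.013 * 0.987 = 0.025662
Locus 8: 2 * 0.164 * 0.836 = 0.274208
Locus 9: 2 * 0.041 * 0.959 = 0.078638
Locus 10: 2 * 0.083 * 0.917 = 0.152222
Locus 11: 2 * 0.11 * 0.89 = 0.1958
RMP = 1.099e-09

1.099e-09


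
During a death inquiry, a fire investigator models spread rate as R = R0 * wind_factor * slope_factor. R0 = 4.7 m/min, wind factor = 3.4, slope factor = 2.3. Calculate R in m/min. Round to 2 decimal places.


Fire spread rate calculation:
R = R0 * wind_factor * slope_factor
= 4.7 * 3.4 * 2.3
= 15.98 * 2.3
= 36.75 m/min

36.75


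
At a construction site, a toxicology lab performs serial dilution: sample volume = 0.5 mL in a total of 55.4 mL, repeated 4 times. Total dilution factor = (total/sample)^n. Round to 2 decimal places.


Dilution factor calculation:
Single dilution = V_total / V_sample = 55.4 / 0.5 ≈ 110.8
Number of dilutions = 4
Total DF = (55.4 / 0.5)^4 (full precision, rounded at the end) = 150715889.69

150715889.69


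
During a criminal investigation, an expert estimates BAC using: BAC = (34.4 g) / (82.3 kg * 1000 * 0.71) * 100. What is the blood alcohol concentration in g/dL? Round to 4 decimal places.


Applying the Widmark formula:
BAC = (dose_g / (body_wt * 1000 * r)) * 100
Denominator = 82.3 * 1000 * 0.71 = 58433
BAC = (34.4 / 58433) * 100
BAC = 0.0589 g/dL

0.0589


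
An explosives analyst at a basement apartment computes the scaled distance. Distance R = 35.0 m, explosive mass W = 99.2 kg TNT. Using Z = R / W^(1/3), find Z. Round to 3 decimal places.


Scaled distance calculation:
W^(1/3) = 99.2^(1/3) = 4.629178
Z = R / W^(1/3) = 35.0 / 4.629178
Z = 7.561 m/kg^(1/3)

7.561


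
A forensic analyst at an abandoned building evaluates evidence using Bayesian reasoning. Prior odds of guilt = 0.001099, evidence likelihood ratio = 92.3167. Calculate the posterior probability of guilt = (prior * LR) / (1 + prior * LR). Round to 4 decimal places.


Bayesian evidence evaluation:
Posterior odds = prior_odds * LR = 0.001099 * 92.3167 = 0.1014561
Posterior probability = posterior_odds / (1 + posterior_odds)
= 0.1014561 / (1 + 0.1014561)
= 0.1014561 / 1.1014561
= 0.0921

0.0921


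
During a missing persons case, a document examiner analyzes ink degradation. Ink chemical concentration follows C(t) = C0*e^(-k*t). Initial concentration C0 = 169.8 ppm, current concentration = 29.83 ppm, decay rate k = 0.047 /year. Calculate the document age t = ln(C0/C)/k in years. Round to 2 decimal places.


Document age estimation:
C0/C = 169.8 / 29.83 = 5.692256
ln(C0/C) = 1.739107
t = 1.739107 / 0.047 = 37.00 years

37.00


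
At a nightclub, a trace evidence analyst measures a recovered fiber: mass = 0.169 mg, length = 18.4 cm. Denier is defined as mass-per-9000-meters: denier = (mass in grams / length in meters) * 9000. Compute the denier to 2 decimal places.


Denier calculation:
Mass in grams = 0.169 mg / 1000 = 0.000169 g
Length in meters = 18.4 cm / 100 = 0.184 m
Linear density = mass / length = 0.000169 / 0.184 = 0.00091848 g/m
Denier = (g/m) * 9000 = 0.00091848 * 9000 = 8.27

8.27


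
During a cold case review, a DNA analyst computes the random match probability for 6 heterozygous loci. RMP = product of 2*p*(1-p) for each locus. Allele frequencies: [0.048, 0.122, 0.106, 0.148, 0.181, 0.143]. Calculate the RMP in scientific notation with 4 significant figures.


Computing RMP for 6 loci:
Locus 1: 2 * 0.048 * 0.952 = 0.091392
Locus 2: 2 * 0.122 * 0.878 = 0.214232
Locus 3: 2 * 0.106 * 0.894 = 0.189528
Locus 4: 2 * 0.148 * 0.852 = 0.252192
Locus 5: 2 * 0.181 * 0.819 = 0.296478
Locus 6: 2 * 0.143 * 0.857 = 0.245102
RMP = 6.800e-05

6.800e-05


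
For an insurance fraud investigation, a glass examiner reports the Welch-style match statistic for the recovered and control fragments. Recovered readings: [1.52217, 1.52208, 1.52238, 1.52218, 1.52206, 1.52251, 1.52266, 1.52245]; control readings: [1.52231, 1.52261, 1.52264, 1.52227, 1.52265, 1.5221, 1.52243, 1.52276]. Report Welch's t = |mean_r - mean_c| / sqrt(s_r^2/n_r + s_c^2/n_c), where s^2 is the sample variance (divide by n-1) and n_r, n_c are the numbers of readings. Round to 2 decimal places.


Welch's t-criterion for glass RI comparison:
Recovered mean = sum / n_r = 12.17849 / 8 = 1.5223113
Control mean = sum / n_c = 12.17977 / 8 = 1.5224712
Recovered sample variance s_r^2 = 4.84125e-08
Control sample variance s_c^2 = 5.27268e-08
Welch SE (unpooled) = sqrt(s_r^2/n_r + s_c^2/n_c) = sqrt(6.05156e-09 + 6.59085e-09) = sqrt(1.26424e-08) = 0.000112438
|mean_r - mean_c| = 0.00016
t = 0.00016 / 0.000112438 = 1.42

1.42


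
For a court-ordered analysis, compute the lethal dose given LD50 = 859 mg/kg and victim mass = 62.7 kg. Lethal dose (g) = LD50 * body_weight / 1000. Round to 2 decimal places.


Lethal dose calculation:
Lethal dose = LD50 * body_weight / 1000
= 859 * 62.7 / 1000
= 53859.3 / 1000
= 53.86 g

53.86


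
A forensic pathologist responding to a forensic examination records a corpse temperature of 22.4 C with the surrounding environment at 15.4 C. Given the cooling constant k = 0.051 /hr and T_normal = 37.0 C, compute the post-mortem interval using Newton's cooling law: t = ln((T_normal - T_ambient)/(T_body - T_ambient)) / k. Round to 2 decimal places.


Using Newton's law of cooling:
t = ln((T_normal - T_ambient) / (T_body - T_ambient)) / k
T_normal - T_ambient = 21.6
T_body - T_ambient = 7.0
Ratio = 3.085714
ln(ratio) = 1.126783
t = 1.126783 / 0.051 = 22.09 hours

22.09


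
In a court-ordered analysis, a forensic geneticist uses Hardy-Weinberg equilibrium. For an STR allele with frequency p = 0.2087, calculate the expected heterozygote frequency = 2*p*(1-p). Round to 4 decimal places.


Hardy-Weinberg heterozygote frequency:
q = 1 - p = 1 - 0.2087 = 0.7913
2pq = 2 * 0.2087 * 0.7913 = 0.3303

0.3303


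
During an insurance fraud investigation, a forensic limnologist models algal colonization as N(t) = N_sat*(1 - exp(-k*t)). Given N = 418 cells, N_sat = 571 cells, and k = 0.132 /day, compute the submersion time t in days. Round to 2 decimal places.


PMSI from diatom colonization curve:
N / N_sat = 418 / 571 = 0.732049
1 - N/N_sat = 0.267951
ln(1 - N/N_sat) = -1.316951
t = -ln(1 - N/N_sat) / k = -(-1.316951) / 0.132 = 9.98 days

9.98


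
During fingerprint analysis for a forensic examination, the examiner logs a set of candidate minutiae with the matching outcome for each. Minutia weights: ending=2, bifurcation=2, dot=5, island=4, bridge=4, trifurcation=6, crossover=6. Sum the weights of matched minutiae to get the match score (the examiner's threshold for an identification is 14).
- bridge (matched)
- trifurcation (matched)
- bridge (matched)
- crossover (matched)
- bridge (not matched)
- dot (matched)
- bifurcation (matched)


Weighted minutiae match score:
  bridge: matched, +4 (running total 4)
  trifurcation: matched, +6 (running total 10)
  bridge: matched, +4 (running total 14)
  crossover: matched, +6 (running total 20)
  bridge: not matched, +0
  dot: matched, +5 (running total 25)
  bifurcation: matched, +2 (running total 27)
Total score = 27
Threshold = 14; verdict = identification

27


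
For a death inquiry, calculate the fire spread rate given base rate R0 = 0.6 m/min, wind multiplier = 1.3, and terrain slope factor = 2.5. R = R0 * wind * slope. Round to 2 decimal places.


Fire spread rate calculation:
R = R0 * wind_factor * slope_factor
= 0.6 * 1.3 * 2.5
= 0.78 * 2.5
= 1.95 m/min

1.95


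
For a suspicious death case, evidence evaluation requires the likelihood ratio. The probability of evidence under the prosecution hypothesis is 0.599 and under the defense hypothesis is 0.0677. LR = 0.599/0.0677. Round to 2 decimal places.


Likelihood ratio calculation:
LR = P(E|Hp) / P(E|Hd)
LR = 0.599 / 0.0677
LR = 8.85

8.85


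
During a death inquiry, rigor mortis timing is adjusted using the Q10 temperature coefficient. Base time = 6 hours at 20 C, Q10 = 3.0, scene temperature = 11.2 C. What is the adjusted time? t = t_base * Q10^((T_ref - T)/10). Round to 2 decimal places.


Rigor mortis time adjustment:
Exponent = (T_ref - T_actual) / 10 = (20 - 11.2) / 10 = 0.88
Q10 factor = 3.0^0.88 = 2.62946
t_adjusted = 6 * 2.62946 = 15.78 hours

15.78


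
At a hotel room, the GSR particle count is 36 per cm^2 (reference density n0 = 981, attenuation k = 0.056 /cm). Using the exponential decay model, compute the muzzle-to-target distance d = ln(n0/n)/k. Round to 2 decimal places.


GSR distance calculation:
n0/n = 981 / 36 = 27.25
ln(n0/n) = 3.305054
d = 3.305054 / 0.056 = 59.02 cm

59.02


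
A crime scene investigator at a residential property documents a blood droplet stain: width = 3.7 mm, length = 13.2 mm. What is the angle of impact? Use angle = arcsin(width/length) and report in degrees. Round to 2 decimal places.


Blood spatter impact angle calculation:
width / length = 3.7 / 13.2 = 0.280303
angle = arcsin(0.280303)
angle = 16.28 degrees

16.28


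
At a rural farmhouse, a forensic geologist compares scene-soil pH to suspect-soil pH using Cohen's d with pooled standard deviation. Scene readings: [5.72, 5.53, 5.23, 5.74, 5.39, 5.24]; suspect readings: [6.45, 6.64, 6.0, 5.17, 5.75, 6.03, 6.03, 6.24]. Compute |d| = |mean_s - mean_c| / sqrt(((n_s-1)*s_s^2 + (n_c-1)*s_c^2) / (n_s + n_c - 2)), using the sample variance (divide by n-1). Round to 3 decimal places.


Pooled-variance Cohen's d for soil pH comparison:
Scene mean = 32.85 / 6 = 5.475
Suspect mean = 48.31 / 8 = 6.03875
Scene sample variance s_s^2 = 0.05115
Suspect sample variance s_c^2 = 0.201555
Pooled variance = ((n_s-1)*s_s^2 + (n_c-1)*s_c^2) / (n_s + n_c - 2) = 0.138886
Pooled SD = sqrt(0.138886) = 0.372674
Mean difference = -0.56375
|d| = |-0.56375| / 0.372674 = 1.513

1.513


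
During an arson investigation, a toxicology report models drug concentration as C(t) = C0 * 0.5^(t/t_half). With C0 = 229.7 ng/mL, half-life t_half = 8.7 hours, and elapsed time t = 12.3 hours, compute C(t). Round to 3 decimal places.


Drug concentration decay:
Number of half-lives = t / t_half = 12.3 / 8.7 = 1.413793
Decay factor = 0.5^1.413793 = 0.37532362
C(t) = 229.7 * 0.37532362 = 86.212 ng/mL

86.212


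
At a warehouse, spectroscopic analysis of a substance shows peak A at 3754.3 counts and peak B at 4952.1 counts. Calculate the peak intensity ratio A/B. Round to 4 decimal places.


Spectral peak ratio:
Peak A = 3754.3 counts
Peak B = 4952.1 counts
Ratio = 3754.3 / 4952.1 = 0.7581

0.7581


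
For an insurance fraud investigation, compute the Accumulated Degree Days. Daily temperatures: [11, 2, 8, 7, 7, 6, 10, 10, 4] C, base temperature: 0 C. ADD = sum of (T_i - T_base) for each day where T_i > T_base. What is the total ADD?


Computing ADD day by day:
Day 1: max(0, 11 - 0) = 11
Day 2: max(0, 2 - 0) = 2
Day 3: max(0, 8 - 0) = 8
Day 4: max(0, 7 - 0) = 7
Day 5: max(0, 7 - 0) = 7
Day 6: max(0, 6 - 0) = 6
Day 7: max(0, 10 - 0) = 10
Day 8: max(0, 10 - 0) = 10
Day 9: max(0, 4 - 0) = 4
Total ADD = 65

65


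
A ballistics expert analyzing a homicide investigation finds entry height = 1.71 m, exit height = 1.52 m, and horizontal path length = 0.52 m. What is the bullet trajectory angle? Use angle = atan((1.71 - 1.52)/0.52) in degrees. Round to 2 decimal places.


Bullet trajectory angle:
Height difference = 1.71 - 1.52 = 0.19 m
angle = atan(0.19 / 0.52)
angle = atan(0.365385)
angle = 20.07 degrees

20.07


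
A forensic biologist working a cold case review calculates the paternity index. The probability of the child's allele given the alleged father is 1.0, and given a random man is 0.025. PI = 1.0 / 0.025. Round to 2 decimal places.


Paternity Index calculation:
PI = P(allele|father) / P(allele|random)
PI = 1.0 / 0.025
PI = 40.00

40.00


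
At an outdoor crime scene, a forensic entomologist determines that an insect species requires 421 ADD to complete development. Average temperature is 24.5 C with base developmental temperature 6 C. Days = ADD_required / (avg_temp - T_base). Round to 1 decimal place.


Insect development time:
Effective temperature = avg_temp - T_base = 24.5 - 6 = 18.5 C
Days = ADD / effective_temp = 421 / 18.5 = 22.8 days

22.8


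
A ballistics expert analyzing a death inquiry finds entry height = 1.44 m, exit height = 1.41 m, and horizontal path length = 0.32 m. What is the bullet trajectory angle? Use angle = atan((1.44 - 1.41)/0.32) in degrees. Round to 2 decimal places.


Bullet trajectory angle:
Height difference = 1.44 - 1.41 = 0.03 m
angle = atan(0.03 / 0.32)
angle = atan(0.09375)
angle = 5.36 degrees

5.36


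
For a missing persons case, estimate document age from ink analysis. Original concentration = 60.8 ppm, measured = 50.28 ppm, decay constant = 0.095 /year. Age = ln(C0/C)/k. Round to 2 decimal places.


Document age estimation:
C0/C = 60.8 / 50.28 = 1.209228
ln(C0/C) = 0.189982
t = 0.189982 / 0.095 = 2.00 years

2.00


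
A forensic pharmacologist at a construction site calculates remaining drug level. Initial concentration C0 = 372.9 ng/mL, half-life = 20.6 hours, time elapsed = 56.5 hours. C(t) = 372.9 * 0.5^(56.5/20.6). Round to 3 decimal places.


Drug concentration decay:
Number of half-lives = t / t_half = 56.5 / 20.6 = 2.742718
Decay factor = 0.5^2.742718 = 0.1494031
C(t) = 372.9 * 0.1494031 = 55.712 ng/mL

55.712


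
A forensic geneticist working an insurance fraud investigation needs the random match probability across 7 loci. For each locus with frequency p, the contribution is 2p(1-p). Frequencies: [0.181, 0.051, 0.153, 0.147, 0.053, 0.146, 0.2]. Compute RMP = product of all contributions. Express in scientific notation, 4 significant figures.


Computing RMP for 7 loci:
Locus 1: 2 * 0.181 * 0.819 = 0.296478
Locus 2: 2 * 0.051 * 0.949 = 0.096798
Locus 3: 2 * 0.153 * 0.847 = 0.259182
Locus 4: 2 * 0.147 * 0.853 = 0.250782
Locus 5: 2 * 0.053 * 0.947 = 0.100382
Locus 6: 2 * 0.146 * 0.854 = 0.249368
Locus 7: 2 * 0.2 * 0.8 = 0.32
RMP = 1.494e-05

1.494e-05


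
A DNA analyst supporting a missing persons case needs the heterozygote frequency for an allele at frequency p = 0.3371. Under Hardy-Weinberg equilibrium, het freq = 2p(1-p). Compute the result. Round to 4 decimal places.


Hardy-Weinberg heterozygote frequency:
q = 1 - p = 1 - 0.3371 = 0.6629
2pq = 2 * 0.3371 * 0.6629 = 0.4469

0.4469


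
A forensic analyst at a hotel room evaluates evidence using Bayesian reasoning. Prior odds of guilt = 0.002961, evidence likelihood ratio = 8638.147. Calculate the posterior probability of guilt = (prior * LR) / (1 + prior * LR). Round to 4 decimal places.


Bayesian evidence evaluation:
Posterior odds = prior_odds * LR = 0.002961 * 8638.147 = 25.57755
Posterior probability = posterior_odds / (1 + posterior_odds)
= 25.57755 / (1 + 25.57755)
= 25.57755 / 26.57755
= 0.9624

0.9624


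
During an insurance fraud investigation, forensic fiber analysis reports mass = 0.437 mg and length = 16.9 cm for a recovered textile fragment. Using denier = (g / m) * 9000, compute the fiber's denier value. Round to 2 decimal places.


Denier calculation:
Mass in grams = 0.437 mg / 1000 = 0.000437 g
Length in meters = 16.9 cm / 100 = 0.169 m
Linear density = mass / length = 0.000437 / 0.169 = 0.0025858 g/m
Denier = (g/m) * 9000 = 0.0025858 * 9000 = 23.27

23.27


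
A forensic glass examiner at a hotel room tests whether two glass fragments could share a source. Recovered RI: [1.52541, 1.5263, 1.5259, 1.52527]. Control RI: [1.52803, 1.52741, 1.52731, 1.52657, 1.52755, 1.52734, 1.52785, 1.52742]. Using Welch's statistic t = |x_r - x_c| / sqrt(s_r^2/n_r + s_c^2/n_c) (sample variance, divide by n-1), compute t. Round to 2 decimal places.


Welch's t-criterion for glass RI comparison:
Recovered mean = sum / n_r = 6.10288 / 4 = 1.52572
Control mean = sum / n_c = 12.21948 / 8 = 1.527435
Recovered sample variance s_r^2 = 2.22467e-07
Control sample variance s_c^2 = 1.876e-07
Welch SE (unpooled) = sqrt(s_r^2/n_r + s_c^2/n_c) = sqrt(5.56167e-08 + 2.345e-08) = sqrt(7.90667e-08) = 0.000281188
|mean_r - mean_c| = 0.001715
t = 0.001715 / 0.000281188 = 6.10

6.10


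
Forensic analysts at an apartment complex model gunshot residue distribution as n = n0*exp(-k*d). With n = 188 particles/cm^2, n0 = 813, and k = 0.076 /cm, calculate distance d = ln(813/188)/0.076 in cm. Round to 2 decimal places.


GSR distance calculation:
n0/n = 813 / 188 = 4.324468
ln(n0/n) = 1.464289
d = 1.464289 / 0.076 = 19.27 cm

19.27


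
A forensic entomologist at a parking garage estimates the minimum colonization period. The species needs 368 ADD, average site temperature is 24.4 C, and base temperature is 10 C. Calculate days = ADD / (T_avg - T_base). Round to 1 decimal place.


Insect development time:
Effective temperature = avg_temp - T_base = 24.4 - 10 = 14.4 C
Days = ADD / effective_temp = 368 / 14.4 = 25.6 days

25.6


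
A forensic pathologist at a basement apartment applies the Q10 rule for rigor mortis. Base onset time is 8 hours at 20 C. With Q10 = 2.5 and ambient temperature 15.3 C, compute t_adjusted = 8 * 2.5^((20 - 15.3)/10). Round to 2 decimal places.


Rigor mortis time adjustment:
Exponent = (T_ref - T_actual) / 10 = (20 - 15.3) / 10 = 0.47
Q10 factor = 2.5^0.47 = 1.53827
t_adjusted = 8 * 1.53827 = 12.31 hours

12.31


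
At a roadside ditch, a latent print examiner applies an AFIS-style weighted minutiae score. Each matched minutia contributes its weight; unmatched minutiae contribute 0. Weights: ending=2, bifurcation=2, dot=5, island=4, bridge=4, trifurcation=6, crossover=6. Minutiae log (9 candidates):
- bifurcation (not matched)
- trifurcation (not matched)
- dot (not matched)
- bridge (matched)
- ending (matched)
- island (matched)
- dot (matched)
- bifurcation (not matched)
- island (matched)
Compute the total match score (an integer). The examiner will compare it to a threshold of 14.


Weighted minutiae match score:
  bifurcation: not matched, +0
  trifurcation: not matched, +0
  dot: not matched, +0
  bridge: matched, +4 (running total 4)
  ending: matched, +2 (running total 6)
  island: matched, +4 (running total 10)
  dot: matched, +5 (running total 15)
  bifurcation: not matched, +0
  island: matched, +4 (running total 19)
Total score = 19
Threshold = 14; verdict = identification

19


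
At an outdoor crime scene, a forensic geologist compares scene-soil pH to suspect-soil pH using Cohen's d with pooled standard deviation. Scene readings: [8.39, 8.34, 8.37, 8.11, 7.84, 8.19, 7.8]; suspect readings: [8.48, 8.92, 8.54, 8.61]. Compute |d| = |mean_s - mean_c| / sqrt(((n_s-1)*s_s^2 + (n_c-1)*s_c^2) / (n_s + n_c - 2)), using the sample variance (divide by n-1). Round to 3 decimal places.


Pooled-variance Cohen's d for soil pH comparison:
Scene mean = 57.04 / 7 = 8.148571
Suspect mean = 34.55 / 4 = 8.6375
Scene sample variance s_s^2 = 0.060648
Suspect sample variance s_c^2 = 0.038292
Pooled variance = ((n_s-1)*s_s^2 + (n_c-1)*s_c^2) / (n_s + n_c - 2) = 0.053196
Pooled SD = sqrt(0.053196) = 0.230643
Mean difference = -0.488929
|d| = |-0.488929| / 0.230643 = 2.120

2.120


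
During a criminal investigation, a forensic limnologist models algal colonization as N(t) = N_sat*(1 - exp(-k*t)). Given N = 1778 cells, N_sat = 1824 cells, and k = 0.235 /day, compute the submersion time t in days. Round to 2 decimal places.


PMSI from diatom colonization curve:
N / N_sat = 1778 / 1824 = 0.974781
1 - N/N_sat = 0.025219
ln(1 - N/N_sat) = -3.680158
t = -ln(1 - N/N_sat) / k = -(-3.680158) / 0.235 = 15.66 days

15.66


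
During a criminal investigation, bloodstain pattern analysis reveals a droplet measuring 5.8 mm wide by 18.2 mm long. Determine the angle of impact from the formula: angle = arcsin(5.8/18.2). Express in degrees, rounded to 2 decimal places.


Blood spatter impact angle calculation:
width / length = 5.8 / 18.2 = 0.318681
angle = arcsin(0.318681)
angle = 18.58 degrees

18.58


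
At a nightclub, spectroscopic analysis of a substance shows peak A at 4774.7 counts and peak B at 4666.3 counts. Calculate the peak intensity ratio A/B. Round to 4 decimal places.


Spectral peak ratio:
Peak A = 4774.7 counts
Peak B = 4666.3 counts
Ratio = 4774.7 / 4666.3 = 1.0232

1.0232


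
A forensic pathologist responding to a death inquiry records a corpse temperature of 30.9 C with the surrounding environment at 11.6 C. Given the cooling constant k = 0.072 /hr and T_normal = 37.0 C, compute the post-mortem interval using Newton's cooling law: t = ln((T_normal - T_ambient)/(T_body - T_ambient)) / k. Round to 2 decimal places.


Using Newton's law of cooling:
t = ln((T_normal - T_ambient) / (T_body - T_ambient)) / k
T_normal - T_ambient = 25.4
T_body - T_ambient = 19.3
Ratio = 1.316062
ln(ratio) = 0.274644
t = 0.274644 / 0.072 = 3.81 hours

3.81


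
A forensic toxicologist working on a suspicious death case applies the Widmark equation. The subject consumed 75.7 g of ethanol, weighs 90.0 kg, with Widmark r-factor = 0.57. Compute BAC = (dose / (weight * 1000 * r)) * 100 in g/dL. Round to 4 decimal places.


Applying the Widmark formula:
BAC = (dose_g / (body_wt * 1000 * r)) * 100
Denominator = 90.0 * 1000 * 0.57 = 51300
BAC = (75.7 / 51300) * 100
BAC = 0.1476 g/dL

0.1476


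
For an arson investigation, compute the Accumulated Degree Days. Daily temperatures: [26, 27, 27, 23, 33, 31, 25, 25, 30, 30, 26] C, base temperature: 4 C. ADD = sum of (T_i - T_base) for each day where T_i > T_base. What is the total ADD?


Computing ADD day by day:
Day 1: max(0, 26 - 4) = 22
Day 2: max(0, 27 - 4) = 23
Day 3: max(0, 27 - 4) = 23
Day 4: max(0, 23 - 4) = 19
Day 5: max(0, 33 - 4) = 29
Day 6: max(0, 31 - 4) = 27
Day 7: max(0, 25 - 4) = 21
Day 8: max(0, 25 - 4) = 21
Day 9: max(0, 30 - 4) = 26
Day 10: max(0, 30 - 4) = 26
Day 11: max(0, 26 - 4) = 22
Total ADD = 259

259


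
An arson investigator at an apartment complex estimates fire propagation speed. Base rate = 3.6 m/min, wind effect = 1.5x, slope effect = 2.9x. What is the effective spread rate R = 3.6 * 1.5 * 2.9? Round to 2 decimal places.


Fire spread rate calculation:
R = R0 * wind_factor * slope_factor
= 3.6 * 1.5 * 2.9
= 5.4 * 2.9
= 15.66 m/min

15.66


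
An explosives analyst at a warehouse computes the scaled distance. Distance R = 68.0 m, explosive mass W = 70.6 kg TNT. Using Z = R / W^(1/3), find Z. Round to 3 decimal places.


Scaled distance calculation:
W^(1/3) = 70.6^(1/3) = 4.133027
Z = R / W^(1/3) = 68.0 / 4.133027
Z = 16.453 m/kg^(1/3)

16.453


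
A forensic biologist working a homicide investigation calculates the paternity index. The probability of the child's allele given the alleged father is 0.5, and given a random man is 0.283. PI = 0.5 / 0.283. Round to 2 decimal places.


Paternity Index calculation:
PI = P(allele|father) / P(allele|random)
PI = 0.5 / 0.283
PI = 1.77

1.77


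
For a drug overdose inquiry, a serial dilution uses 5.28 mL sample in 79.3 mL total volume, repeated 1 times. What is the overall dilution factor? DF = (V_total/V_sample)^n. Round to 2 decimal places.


Dilution factor calculation:
Single dilution = V_total / V_sample = 79.3 / 5.28 ≈ 15.018939
Number of dilutions = 1
Total DF = (79.3 / 5.28)^1 (full precision, rounded at the end) = 15.02

15.02


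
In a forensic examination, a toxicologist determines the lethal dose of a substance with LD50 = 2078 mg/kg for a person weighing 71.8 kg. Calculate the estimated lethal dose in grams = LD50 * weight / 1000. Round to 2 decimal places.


Lethal dose calculation:
Lethal dose = LD50 * body_weight / 1000
= 2078 * 71.8 / 1000
= 149200.4 / 1000
= 149.20 g

149.20


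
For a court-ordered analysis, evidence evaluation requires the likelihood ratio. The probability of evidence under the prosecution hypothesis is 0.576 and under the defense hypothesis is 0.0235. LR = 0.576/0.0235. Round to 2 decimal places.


Likelihood ratio calculation:
LR = P(E|Hp) / P(E|Hd)
LR = 0.576 / 0.0235
LR = 24.51

24.51


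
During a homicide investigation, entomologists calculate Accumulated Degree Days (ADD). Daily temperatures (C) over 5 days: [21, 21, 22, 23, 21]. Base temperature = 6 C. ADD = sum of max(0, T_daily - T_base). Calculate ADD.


Computing ADD day by day:
Day 1: max(0, 21 - 6) = 15
Day 2: max(0, 21 - 6) = 15
Day 3: max(0, 22 - 6) = 16
Day 4: max(0, 23 - 6) = 17
Day 5: max(0, 21 - 6) = 15
Total ADD = 78

78


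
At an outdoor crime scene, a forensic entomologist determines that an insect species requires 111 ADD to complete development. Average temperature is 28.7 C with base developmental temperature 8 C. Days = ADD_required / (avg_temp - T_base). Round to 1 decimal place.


Insect development time:
Effective temperature = avg_temp - T_base = 28.7 - 8 = 20.7 C
Days = ADD / effective_temp = 111 / 20.7 = 5.4 days

5.4


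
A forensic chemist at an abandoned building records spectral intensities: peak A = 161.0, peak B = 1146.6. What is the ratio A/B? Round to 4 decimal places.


Spectral peak ratio:
Peak A = 161.0 counts
Peak B = 1146.6 counts
Ratio = 161.0 / 1146.6 = 0.1404

0.1404


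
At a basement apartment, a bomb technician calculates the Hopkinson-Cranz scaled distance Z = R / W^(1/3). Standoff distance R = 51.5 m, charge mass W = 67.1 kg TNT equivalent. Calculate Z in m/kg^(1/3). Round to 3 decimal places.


Scaled distance calculation:
W^(1/3) = 67.1^(1/3) = 4.063568
Z = R / W^(1/3) = 51.5 / 4.063568
Z = 12.674 m/kg^(1/3)

12.674


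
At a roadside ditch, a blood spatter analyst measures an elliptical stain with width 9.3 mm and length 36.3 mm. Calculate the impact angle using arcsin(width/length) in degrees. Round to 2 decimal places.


Blood spatter impact angle calculation:
width / length = 9.3 / 36.3 = 0.256198
angle = arcsin(0.256198)
angle = 14.84 degrees

14.84


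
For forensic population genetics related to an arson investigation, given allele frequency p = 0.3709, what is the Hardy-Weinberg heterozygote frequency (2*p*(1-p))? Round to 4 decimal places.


Hardy-Weinberg heterozygote frequency:
q = 1 - p = 1 - 0.3709 = 0.6291
2pq = 2 * 0.3709 * 0.6291 = 0.4667

0.4667


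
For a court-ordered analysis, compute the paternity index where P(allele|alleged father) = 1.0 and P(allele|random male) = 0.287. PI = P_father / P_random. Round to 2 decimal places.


Paternity Index calculation:
PI = P(allele|father) / P(allele|random)
PI = 1.0 / 0.287
PI = 3.48

3.48


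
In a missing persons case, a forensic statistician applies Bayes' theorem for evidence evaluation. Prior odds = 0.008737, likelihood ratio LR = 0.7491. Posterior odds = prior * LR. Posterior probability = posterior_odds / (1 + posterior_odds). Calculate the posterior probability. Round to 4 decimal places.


Bayesian evidence evaluation:
Posterior odds = prior_odds * LR = 0.008737 * 0.7491 = 0.006544887
Posterior probability = posterior_odds / (1 + posterior_odds)
= 0.006544887 / (1 + 0.006544887)
= 0.006544887 / 1.006544887
= 0.0065

0.0065


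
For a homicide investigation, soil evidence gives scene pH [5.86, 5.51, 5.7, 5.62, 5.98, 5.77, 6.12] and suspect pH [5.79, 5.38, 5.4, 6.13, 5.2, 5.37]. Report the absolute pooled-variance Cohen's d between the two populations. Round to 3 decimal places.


Pooled-variance Cohen's d for soil pH comparison:
Scene mean = 40.56 / 7 = 5.794286
Suspect mean = 33.27 / 6 = 5.545
Scene sample variance s_s^2 = 0.044262
Suspect sample variance s_c^2 = 0.12003
Pooled variance = ((n_s-1)*s_s^2 + (n_c-1)*s_c^2) / (n_s + n_c - 2) = 0.078702
Pooled SD = sqrt(0.078702) = 0.280539
Mean difference = 0.249286
|d| = |0.249286| / 0.280539 = 0.889

0.889


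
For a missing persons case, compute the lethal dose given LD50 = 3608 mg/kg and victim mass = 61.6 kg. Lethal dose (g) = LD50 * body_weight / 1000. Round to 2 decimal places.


Lethal dose calculation:
Lethal dose = LD50 * body_weight / 1000
= 3608 * 61.6 / 1000
= 222252.8 / 1000
= 222.25 g

222.25


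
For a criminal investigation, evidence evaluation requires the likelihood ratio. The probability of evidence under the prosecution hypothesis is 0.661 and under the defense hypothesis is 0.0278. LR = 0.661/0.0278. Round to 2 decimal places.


Likelihood ratio calculation:
LR = P(E|Hp) / P(E|Hd)
LR = 0.661 / 0.0278
LR = 23.78

23.78


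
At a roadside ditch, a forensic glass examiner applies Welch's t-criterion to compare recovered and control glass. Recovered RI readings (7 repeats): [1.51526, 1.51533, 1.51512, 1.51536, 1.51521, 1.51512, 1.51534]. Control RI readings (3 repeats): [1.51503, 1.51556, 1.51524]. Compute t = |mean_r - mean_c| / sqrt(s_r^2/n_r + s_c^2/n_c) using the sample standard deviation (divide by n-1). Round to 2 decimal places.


Welch's t-criterion for glass RI comparison:
Recovered mean = sum / n_r = 10.60674 / 7 = 1.5152486
Control mean = sum / n_c = 4.54583 / 3 = 1.5152767
Recovered sample variance s_r^2 = 1.03476e-08
Control sample variance s_c^2 = 7.12333e-08
Welch SE (unpooled) = sqrt(s_r^2/n_r + s_c^2/n_c) = sqrt(1.47823e-09 + 2.37444e-08) = sqrt(2.52226e-08) = 0.000158816
|mean_r - mean_c| = 2.80952e-05
t = 2.80952e-05 / 0.000158816 = 0.18

0.18


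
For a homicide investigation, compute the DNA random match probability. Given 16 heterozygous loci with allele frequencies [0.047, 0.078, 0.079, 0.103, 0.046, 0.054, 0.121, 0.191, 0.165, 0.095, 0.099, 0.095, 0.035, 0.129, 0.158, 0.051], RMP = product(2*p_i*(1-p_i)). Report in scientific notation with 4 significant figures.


Computing RMP for 16 loci:
Locus 1: 2 * 0.047 * 0.953 = 0.089582
Locus 2: 2 * 0.078 * 0.922 = 0.143832
Locus 3: 2 * 0.079 * 0.921 = 0.145518
Locus 4: 2 * 0.103 * 0.897 = 0.184782
Locus 5: 2 * 0.046 * 0.954 = 0.087768
Locus 6: 2 * 0.054 * 0.946 = 0.102168
Locus 7: 2 * 0.121 * 0.879 = 0.212718
Locus 8: 2 * 0.191 * 0.809 = 0.309038
Locus 9: 2 * 0.165 * 0.835 = 0.27555
Locus 10: 2 * 0.095 * 0.905 = 0.17195
Locus 11: 2 * 0.099 * 0.901 = 0.178398
Locus 12: 2 * 0.095 * 0.905 = 0.17195
Locus 13: 2 * 0.035 * 0.965 = 0.06755
Locus 14: 2 * 0.129 * 0.871 = 0.224718
Locus 15: 2 * 0.158 * 0.842 = 0.266072
Locus 16: 2 * 0.051 * 0.949 = 0.096798
RMP = 1.160e-13

1.160e-13


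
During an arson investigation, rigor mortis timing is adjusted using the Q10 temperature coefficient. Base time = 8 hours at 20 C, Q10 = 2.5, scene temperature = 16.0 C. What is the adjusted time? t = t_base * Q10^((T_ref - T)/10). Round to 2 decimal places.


Rigor mortis time adjustment:
Exponent = (T_ref - T_actual) / 10 = (20 - 16.0) / 10 = 0.4
Q10 factor = 2.5^0.4 = 1.4427
t_adjusted = 8 * 1.4427 = 11.54 hours

11.54


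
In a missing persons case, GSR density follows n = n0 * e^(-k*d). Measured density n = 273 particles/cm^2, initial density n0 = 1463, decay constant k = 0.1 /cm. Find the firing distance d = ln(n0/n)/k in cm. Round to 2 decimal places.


GSR distance calculation:
n0/n = 1463 / 273 = 5.358974
ln(n0/n) = 1.678773
d = 1.678773 / 0.1 = 16.79 cm

16.79


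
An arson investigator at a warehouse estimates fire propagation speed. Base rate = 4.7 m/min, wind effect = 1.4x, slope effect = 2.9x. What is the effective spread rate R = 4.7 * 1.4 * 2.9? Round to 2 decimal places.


Fire spread rate calculation:
R = R0 * wind_factor * slope_factor
= 4.7 * 1.4 * 2.9
= 6.58 * 2.9
= 19.08 m/min

19.08


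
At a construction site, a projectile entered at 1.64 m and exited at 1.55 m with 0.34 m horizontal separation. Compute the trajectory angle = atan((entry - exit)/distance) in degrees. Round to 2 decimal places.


Bullet trajectory angle:
Height difference = 1.64 - 1.55 = 0.09 m
angle = atan(0.09 / 0.34)
angle = atan(0.264706)
angle = 14.83 degrees

14.83


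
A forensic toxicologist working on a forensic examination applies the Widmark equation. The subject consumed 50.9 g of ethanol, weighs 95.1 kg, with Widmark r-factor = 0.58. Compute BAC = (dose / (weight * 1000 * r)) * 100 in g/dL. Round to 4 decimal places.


Applying the Widmark formula:
BAC = (dose_g / (body_wt * 1000 * r)) * 100
Denominator = 95.1 * 1000 * 0.58 = 55158
BAC = (50.9 / 55158) * 100
BAC = 0.0923 g/dL

0.0923


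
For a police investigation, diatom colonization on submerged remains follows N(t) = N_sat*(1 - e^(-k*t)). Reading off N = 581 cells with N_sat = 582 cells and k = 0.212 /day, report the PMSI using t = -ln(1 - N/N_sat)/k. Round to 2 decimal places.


PMSI from diatom colonization curve:
N / N_sat = 581 / 582 = 0.998282
1 - N/N_sat = 0.001718
ln(1 - N/N_sat) = -6.366594
t = -ln(1 - N/N_sat) / k = -(-6.366594) / 0.212 = 30.03 days

30.03


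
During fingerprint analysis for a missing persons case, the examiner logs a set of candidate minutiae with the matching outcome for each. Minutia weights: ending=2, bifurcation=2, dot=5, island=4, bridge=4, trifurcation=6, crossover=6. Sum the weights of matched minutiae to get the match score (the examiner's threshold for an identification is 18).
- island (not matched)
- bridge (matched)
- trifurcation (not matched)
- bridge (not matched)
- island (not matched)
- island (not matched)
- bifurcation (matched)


Weighted minutiae match score:
  island: not matched, +0
  bridge: matched, +4 (running total 4)
  trifurcation: not matched, +0
  bridge: not matched, +0
  island: not matched, +0
  island: not matched, +0
  bifurcation: matched, +2 (running total 6)
Total score = 6
Threshold = 18; verdict = inconclusive

6


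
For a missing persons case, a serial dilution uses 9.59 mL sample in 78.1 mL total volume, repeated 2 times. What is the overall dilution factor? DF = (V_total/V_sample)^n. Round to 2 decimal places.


Dilution factor calculation:
Single dilution = V_total / V_sample = 78.1 / 9.59 ≈ 8.1439
Number of dilutions = 2
Total DF = (78.1 / 9.59)^2 (full precision, rounded at the end) = 66.32

66.32


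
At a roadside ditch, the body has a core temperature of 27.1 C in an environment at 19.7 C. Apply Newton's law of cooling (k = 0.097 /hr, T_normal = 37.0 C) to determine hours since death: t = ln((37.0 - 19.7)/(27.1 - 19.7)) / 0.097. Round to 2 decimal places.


Using Newton's law of cooling:
t = ln((T_normal - T_ambient) / (T_body - T_ambient)) / k
T_normal - T_ambient = 17.3
T_body - T_ambient = 7.4
Ratio = 2.337838
ln(ratio) = 0.849227
t = 0.849227 / 0.097 = 8.75 hours

8.75


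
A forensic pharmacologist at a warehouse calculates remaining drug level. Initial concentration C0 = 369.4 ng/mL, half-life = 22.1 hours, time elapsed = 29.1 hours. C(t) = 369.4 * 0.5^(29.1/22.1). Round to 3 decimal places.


Drug concentration decay:
Number of half-lives = t / t_half = 29.1 / 22.1 = 1.316742
Decay factor = 0.5^1.316742 = 0.40144048
C(t) = 369.4 * 0.40144048 = 148.292 ng/mL

148.292


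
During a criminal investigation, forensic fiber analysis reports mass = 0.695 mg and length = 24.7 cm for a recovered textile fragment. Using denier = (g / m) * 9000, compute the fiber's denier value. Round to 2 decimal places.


Denier calculation:
Mass in grams = 0.695 mg / 1000 = 0.000695 g
Length in meters = 24.7 cm / 100 = 0.247 m
Linear density = mass / length = 0.000695 / 0.247 = 0.00281377 g/m
Denier = (g/m) * 9000 = 0.00281377 * 9000 = 25.32

25.32
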